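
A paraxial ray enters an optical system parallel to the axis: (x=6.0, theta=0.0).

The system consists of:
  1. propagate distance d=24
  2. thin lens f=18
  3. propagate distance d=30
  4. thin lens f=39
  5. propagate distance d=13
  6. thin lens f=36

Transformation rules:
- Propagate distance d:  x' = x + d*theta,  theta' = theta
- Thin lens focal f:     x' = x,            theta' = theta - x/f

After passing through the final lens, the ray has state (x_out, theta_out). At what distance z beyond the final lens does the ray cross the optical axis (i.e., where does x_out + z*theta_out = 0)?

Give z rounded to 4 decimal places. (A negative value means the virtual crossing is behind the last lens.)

Answer: -192.7059

Derivation:
Initial: x=6.0000 theta=0.0000
After 1 (propagate distance d=24): x=6.0000 theta=0.0000
After 2 (thin lens f=18): x=6.0000 theta=-1/3 (≈-0.3333)
After 3 (propagate distance d=30): x=-4.0000 theta=-1/3 (≈-0.3333)
After 4 (thin lens f=39): x=-4.0000 theta=-3/13 (≈-0.2308)
After 5 (propagate distance d=13): x=-7.0000 theta=-3/13 (≈-0.2308)
After 6 (thin lens f=36): x=-7.0000 theta=-17/468 (≈-0.0363)
z_focus = -x_out/theta_out = -(-7.0000)/(-17/468) = -3276/17 ≈ -192.7059
Rounded to 4 decimal places: z = -192.7059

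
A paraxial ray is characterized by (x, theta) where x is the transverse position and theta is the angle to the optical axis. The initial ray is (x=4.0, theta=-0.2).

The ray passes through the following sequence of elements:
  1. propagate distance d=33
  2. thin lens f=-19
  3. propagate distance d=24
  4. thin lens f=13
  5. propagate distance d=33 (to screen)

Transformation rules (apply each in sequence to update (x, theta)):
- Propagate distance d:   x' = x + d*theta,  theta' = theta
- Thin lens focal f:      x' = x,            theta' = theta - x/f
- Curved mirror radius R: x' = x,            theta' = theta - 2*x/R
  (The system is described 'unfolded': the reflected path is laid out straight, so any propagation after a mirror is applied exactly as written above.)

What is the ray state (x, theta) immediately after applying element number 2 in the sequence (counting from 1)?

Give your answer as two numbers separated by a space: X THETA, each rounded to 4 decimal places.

Initial: x=4.0000 theta=-0.2000
After 1 (propagate distance d=33): x=-2.6000 theta=-0.2000
After 2 (thin lens f=-19): x=-2.6000 theta=-32/95 (≈-0.3368)
Rounded to 4 decimal places: x = -2.6000, theta = -0.3368

Answer: -2.6000 -0.3368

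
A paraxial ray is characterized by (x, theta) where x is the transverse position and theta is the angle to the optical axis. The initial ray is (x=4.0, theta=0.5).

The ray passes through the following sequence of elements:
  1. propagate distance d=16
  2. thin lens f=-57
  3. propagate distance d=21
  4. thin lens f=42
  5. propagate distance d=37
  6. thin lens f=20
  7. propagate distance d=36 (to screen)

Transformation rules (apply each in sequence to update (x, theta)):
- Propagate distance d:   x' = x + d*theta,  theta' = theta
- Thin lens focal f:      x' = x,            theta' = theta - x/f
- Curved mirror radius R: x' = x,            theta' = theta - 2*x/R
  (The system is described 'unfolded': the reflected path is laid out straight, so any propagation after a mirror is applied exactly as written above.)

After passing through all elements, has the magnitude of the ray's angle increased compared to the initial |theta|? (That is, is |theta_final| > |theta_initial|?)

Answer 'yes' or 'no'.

Answer: yes

Derivation:
Initial: x=4.0000 theta=0.5000
After 1 (propagate distance d=16): x=12.0000 theta=0.5000
After 2 (thin lens f=-57): x=12.0000 theta=27/38 (≈0.7105)
After 3 (propagate distance d=21): x=1023/38 (≈26.9211) theta=27/38 (≈0.7105)
After 4 (thin lens f=42): x=1023/38 (≈26.9211) theta=37/532 (≈0.0695)
After 5 (propagate distance d=37): x=15691/532 (≈29.4944) theta=37/532 (≈0.0695)
After 6 (thin lens f=20): x=15691/532 (≈29.4944) theta=-14951/10640 (≈-1.4052)
After 7 (propagate distance d=36 (to screen)): x=-14026/665 (≈-21.0917) theta=-14951/10640 (≈-1.4052)
|theta_initial|=0.5000 |theta_final|=14951/10640 (≈1.4052) -> increased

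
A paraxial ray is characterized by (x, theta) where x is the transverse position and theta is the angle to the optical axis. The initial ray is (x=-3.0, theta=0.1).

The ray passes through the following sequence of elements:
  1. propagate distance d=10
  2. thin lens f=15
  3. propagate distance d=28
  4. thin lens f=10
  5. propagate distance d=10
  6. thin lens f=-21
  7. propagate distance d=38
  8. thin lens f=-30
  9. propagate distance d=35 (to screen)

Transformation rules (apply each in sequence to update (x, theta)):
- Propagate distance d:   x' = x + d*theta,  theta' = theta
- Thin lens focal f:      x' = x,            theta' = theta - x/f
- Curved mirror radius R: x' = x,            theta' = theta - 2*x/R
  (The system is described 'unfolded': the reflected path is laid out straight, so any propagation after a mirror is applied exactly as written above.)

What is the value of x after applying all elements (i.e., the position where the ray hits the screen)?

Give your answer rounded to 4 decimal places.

Initial: x=-3.0000 theta=0.1000
After 1 (propagate distance d=10): x=-2.0000 theta=0.1000
After 2 (thin lens f=15): x=-2.0000 theta=7/30 (≈0.2333)
After 3 (propagate distance d=28): x=68/15 (≈4.5333) theta=7/30 (≈0.2333)
After 4 (thin lens f=10): x=68/15 (≈4.5333) theta=-0.2200
After 5 (propagate distance d=10): x=7/3 (≈2.3333) theta=-0.2200
After 6 (thin lens f=-21): x=7/3 (≈2.3333) theta=-49/450 (≈-0.1089)
After 7 (propagate distance d=38): x=-406/225 (≈-1.8044) theta=-49/450 (≈-0.1089)
After 8 (thin lens f=-30): x=-406/225 (≈-1.8044) theta=-1141/6750 (≈-0.1690)
After 9 (propagate distance d=35 (to screen)): x=-10423/1350 (≈-7.7207) theta=-1141/6750 (≈-0.1690)
Rounded to 4 decimal places: x = -7.7207

Answer: -7.7207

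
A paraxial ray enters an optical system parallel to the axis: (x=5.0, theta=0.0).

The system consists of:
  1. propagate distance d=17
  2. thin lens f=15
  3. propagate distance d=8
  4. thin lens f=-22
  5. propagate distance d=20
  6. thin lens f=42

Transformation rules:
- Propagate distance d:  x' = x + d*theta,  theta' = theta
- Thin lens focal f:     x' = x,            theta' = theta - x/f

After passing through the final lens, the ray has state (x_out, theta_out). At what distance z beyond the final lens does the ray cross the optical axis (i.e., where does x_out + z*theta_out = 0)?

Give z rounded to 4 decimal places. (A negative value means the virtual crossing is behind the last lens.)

Initial: x=5.0000 theta=0.0000
After 1 (propagate distance d=17): x=5.0000 theta=0.0000
After 2 (thin lens f=15): x=5.0000 theta=-1/3 (≈-0.3333)
After 3 (propagate distance d=8): x=7/3 (≈2.3333) theta=-1/3 (≈-0.3333)
After 4 (thin lens f=-22): x=7/3 (≈2.3333) theta=-5/22 (≈-0.2273)
After 5 (propagate distance d=20): x=-73/33 (≈-2.2121) theta=-5/22 (≈-0.2273)
After 6 (thin lens f=42): x=-73/33 (≈-2.2121) theta=-11/63 (≈-0.1746)
z_focus = -x_out/theta_out = -(-73/33)/(-11/63) = -1533/121 ≈ -12.6694
Rounded to 4 decimal places: z = -12.6694

Answer: -12.6694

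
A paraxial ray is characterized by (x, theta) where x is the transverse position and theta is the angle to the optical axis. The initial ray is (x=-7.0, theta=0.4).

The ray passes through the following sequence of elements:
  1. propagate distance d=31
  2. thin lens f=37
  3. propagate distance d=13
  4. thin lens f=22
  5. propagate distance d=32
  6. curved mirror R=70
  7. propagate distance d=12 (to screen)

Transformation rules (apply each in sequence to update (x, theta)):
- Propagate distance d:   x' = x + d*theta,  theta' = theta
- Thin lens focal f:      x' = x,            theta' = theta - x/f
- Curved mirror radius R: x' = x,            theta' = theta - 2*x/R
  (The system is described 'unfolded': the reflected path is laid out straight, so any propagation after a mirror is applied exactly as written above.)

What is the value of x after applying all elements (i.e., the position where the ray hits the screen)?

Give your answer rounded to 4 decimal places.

Initial: x=-7.0000 theta=0.4000
After 1 (propagate distance d=31): x=5.4000 theta=0.4000
After 2 (thin lens f=37): x=5.4000 theta=47/185 (≈0.2541)
After 3 (propagate distance d=13): x=322/37 (≈8.7027) theta=47/185 (≈0.2541)
After 4 (thin lens f=22): x=322/37 (≈8.7027) theta=-288/2035 (≈-0.1415)
After 5 (propagate distance d=32): x=8494/2035 (≈4.1740) theta=-288/2035 (≈-0.1415)
After 6 (curved mirror R=70): x=8494/2035 (≈4.1740) theta=-502/1925 (≈-0.2608)
After 7 (propagate distance d=12 (to screen)): x=74402/71225 (≈1.0446) theta=-502/1925 (≈-0.2608)
Rounded to 4 decimal places: x = 1.0446

Answer: 1.0446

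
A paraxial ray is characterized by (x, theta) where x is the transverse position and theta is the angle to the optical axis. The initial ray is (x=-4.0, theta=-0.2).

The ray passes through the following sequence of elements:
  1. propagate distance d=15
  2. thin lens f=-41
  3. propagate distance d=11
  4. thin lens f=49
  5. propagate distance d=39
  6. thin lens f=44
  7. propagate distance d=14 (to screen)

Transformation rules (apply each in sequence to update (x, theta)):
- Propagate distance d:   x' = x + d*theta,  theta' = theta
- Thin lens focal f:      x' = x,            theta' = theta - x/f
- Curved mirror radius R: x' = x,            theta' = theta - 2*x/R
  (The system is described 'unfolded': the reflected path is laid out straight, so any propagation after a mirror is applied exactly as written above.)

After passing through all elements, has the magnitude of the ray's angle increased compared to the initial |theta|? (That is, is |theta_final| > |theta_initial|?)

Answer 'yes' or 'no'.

Initial: x=-4.0000 theta=-0.2000
After 1 (propagate distance d=15): x=-7.0000 theta=-0.2000
After 2 (thin lens f=-41): x=-7.0000 theta=-76/205 (≈-0.3707)
After 3 (propagate distance d=11): x=-2271/205 (≈-11.0780) theta=-76/205 (≈-0.3707)
After 4 (thin lens f=49): x=-2271/205 (≈-11.0780) theta=-1453/10045 (≈-0.1446)
After 5 (propagate distance d=39): x=-167946/10045 (≈-16.7194) theta=-1453/10045 (≈-0.1446)
After 6 (thin lens f=44): x=-167946/10045 (≈-16.7194) theta=52007/220990 (≈0.2353)
After 7 (propagate distance d=14 (to screen)): x=-1483357/110495 (≈-13.4247) theta=52007/220990 (≈0.2353)
|theta_initial|=0.2000 |theta_final|=52007/220990 (≈0.2353) -> increased

Answer: yes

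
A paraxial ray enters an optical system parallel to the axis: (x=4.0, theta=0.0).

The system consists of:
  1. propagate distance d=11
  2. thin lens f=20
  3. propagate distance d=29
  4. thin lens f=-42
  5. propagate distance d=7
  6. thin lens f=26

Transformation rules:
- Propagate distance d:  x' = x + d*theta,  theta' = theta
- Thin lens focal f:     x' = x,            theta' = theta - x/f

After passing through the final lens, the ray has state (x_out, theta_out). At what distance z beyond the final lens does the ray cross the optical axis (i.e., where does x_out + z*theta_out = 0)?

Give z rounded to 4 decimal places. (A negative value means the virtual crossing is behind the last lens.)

Initial: x=4.0000 theta=0.0000
After 1 (propagate distance d=11): x=4.0000 theta=0.0000
After 2 (thin lens f=20): x=4.0000 theta=-0.2000
After 3 (propagate distance d=29): x=-1.8000 theta=-0.2000
After 4 (thin lens f=-42): x=-1.8000 theta=-17/70 (≈-0.2429)
After 5 (propagate distance d=7): x=-3.5000 theta=-17/70 (≈-0.2429)
After 6 (thin lens f=26): x=-3.5000 theta=-197/1820 (≈-0.1082)
z_focus = -x_out/theta_out = -(-3.5000)/(-197/1820) = -6370/197 ≈ -32.3350
Rounded to 4 decimal places: z = -32.3350

Answer: -32.3350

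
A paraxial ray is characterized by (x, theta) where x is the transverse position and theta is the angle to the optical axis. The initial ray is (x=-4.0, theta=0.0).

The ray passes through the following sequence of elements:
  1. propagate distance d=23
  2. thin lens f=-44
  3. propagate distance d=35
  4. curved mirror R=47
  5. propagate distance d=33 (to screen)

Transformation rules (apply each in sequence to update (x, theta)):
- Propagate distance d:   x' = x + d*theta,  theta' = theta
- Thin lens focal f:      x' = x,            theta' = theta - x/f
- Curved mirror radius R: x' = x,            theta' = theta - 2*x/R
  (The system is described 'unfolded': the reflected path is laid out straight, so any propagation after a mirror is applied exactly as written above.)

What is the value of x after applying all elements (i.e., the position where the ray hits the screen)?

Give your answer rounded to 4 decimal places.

Answer: -0.0967

Derivation:
Initial: x=-4.0000 theta=0.0000
After 1 (propagate distance d=23): x=-4.0000 theta=0.0000
After 2 (thin lens f=-44): x=-4.0000 theta=-1/11 (≈-0.0909)
After 3 (propagate distance d=35): x=-79/11 (≈-7.1818) theta=-1/11 (≈-0.0909)
After 4 (curved mirror R=47): x=-79/11 (≈-7.1818) theta=111/517 (≈0.2147)
After 5 (propagate distance d=33 (to screen)): x=-50/517 (≈-0.0967) theta=111/517 (≈0.2147)
Rounded to 4 decimal places: x = -0.0967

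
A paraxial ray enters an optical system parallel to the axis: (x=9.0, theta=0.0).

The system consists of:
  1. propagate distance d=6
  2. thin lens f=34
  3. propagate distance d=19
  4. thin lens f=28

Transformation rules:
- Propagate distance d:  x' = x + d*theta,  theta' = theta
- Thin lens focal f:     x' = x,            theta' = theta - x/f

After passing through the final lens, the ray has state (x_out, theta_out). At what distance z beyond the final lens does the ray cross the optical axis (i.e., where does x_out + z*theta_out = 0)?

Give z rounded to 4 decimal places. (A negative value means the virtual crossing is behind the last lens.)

Initial: x=9.0000 theta=0.0000
After 1 (propagate distance d=6): x=9.0000 theta=0.0000
After 2 (thin lens f=34): x=9.0000 theta=-9/34 (≈-0.2647)
After 3 (propagate distance d=19): x=135/34 (≈3.9706) theta=-9/34 (≈-0.2647)
After 4 (thin lens f=28): x=135/34 (≈3.9706) theta=-387/952 (≈-0.4065)
z_focus = -x_out/theta_out = -(135/34)/(-387/952) = 420/43 ≈ 9.7674
Rounded to 4 decimal places: z = 9.7674

Answer: 9.7674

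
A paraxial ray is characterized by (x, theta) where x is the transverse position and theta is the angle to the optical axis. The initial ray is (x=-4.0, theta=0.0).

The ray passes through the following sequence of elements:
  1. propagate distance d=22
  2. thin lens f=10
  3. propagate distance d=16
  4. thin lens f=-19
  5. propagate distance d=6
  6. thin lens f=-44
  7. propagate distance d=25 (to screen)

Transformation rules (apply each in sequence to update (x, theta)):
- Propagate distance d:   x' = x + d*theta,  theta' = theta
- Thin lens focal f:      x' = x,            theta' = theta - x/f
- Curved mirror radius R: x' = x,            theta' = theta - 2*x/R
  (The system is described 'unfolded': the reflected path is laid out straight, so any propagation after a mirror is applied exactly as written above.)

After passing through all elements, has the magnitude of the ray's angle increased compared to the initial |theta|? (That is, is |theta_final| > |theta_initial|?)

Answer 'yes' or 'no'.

Answer: yes

Derivation:
Initial: x=-4.0000 theta=0.0000
After 1 (propagate distance d=22): x=-4.0000 theta=0.0000
After 2 (thin lens f=10): x=-4.0000 theta=0.4000
After 3 (propagate distance d=16): x=2.4000 theta=0.4000
After 4 (thin lens f=-19): x=2.4000 theta=10/19 (≈0.5263)
After 5 (propagate distance d=6): x=528/95 (≈5.5579) theta=10/19 (≈0.5263)
After 6 (thin lens f=-44): x=528/95 (≈5.5579) theta=62/95 (≈0.6526)
After 7 (propagate distance d=25 (to screen)): x=2078/95 (≈21.8737) theta=62/95 (≈0.6526)
|theta_initial|=0.0000 |theta_final|=62/95 (≈0.6526) -> increased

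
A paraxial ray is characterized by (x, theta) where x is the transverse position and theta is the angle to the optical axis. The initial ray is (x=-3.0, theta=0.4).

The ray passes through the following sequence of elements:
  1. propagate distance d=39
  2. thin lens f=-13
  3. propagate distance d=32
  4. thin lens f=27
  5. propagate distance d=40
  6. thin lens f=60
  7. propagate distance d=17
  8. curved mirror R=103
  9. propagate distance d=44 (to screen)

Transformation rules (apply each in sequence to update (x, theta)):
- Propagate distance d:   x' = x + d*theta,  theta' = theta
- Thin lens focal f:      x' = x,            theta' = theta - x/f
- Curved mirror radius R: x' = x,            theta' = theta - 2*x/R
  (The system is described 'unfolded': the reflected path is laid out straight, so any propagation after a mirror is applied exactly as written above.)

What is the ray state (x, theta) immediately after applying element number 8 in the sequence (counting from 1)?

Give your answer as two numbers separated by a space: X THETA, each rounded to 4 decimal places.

Initial: x=-3.0000 theta=0.4000
After 1 (propagate distance d=39): x=12.6000 theta=0.4000
After 2 (thin lens f=-13): x=12.6000 theta=89/65 (≈1.3692)
After 3 (propagate distance d=32): x=3667/65 (≈56.4154) theta=89/65 (≈1.3692)
After 4 (thin lens f=27): x=3667/65 (≈56.4154) theta=-1264/1755 (≈-0.7202)
After 5 (propagate distance d=40): x=48449/1755 (≈27.6063) theta=-1264/1755 (≈-0.7202)
After 6 (thin lens f=60): x=48449/1755 (≈27.6063) theta=-124289/105300 (≈-1.1803)
After 7 (propagate distance d=17): x=61079/8100 (≈7.5406) theta=-124289/105300 (≈-1.1803)
After 8 (curved mirror R=103): x=61079/8100 (≈7.5406) theta=-15523/11700 (≈-1.3268)
Rounded to 4 decimal places: x = 7.5406, theta = -1.3268

Answer: 7.5406 -1.3268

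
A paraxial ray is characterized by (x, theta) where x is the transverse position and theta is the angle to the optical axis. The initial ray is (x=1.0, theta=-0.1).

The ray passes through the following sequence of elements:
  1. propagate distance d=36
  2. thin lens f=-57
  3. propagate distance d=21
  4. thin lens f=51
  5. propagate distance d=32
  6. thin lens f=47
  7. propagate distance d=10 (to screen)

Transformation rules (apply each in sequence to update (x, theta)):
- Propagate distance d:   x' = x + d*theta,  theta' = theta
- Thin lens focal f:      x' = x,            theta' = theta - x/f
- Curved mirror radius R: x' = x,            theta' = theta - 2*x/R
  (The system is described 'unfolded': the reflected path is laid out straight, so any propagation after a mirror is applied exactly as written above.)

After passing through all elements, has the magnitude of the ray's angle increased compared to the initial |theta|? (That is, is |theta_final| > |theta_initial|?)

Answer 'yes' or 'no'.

Initial: x=1.0000 theta=-0.1000
After 1 (propagate distance d=36): x=-2.6000 theta=-0.1000
After 2 (thin lens f=-57): x=-2.6000 theta=-83/570 (≈-0.1456)
After 3 (propagate distance d=21): x=-215/38 (≈-5.6579) theta=-83/570 (≈-0.1456)
After 4 (thin lens f=51): x=-215/38 (≈-5.6579) theta=-56/1615 (≈-0.0347)
After 5 (propagate distance d=32): x=-21859/3230 (≈-6.7675) theta=-56/1615 (≈-0.0347)
After 6 (thin lens f=47): x=-21859/3230 (≈-6.7675) theta=3319/30362 (≈0.1093)
After 7 (propagate distance d=10 (to screen)): x=-861423/151810 (≈-5.6743) theta=3319/30362 (≈0.1093)
|theta_initial|=0.1000 |theta_final|=3319/30362 (≈0.1093) -> increased

Answer: yes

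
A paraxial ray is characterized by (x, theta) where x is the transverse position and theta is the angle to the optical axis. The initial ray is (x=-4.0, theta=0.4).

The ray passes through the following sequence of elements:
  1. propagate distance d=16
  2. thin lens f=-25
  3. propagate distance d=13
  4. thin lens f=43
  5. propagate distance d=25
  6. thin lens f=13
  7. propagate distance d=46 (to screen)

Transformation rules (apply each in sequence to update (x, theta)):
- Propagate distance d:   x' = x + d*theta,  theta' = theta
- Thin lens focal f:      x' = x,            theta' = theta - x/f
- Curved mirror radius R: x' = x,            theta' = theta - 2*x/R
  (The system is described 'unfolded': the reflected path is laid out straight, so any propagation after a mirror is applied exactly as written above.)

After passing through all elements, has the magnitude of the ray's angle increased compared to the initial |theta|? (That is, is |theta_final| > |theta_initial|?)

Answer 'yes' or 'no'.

Initial: x=-4.0000 theta=0.4000
After 1 (propagate distance d=16): x=2.4000 theta=0.4000
After 2 (thin lens f=-25): x=2.4000 theta=0.4960
After 3 (propagate distance d=13): x=8.8480 theta=0.4960
After 4 (thin lens f=43): x=8.8480 theta=312/1075 (≈0.2902)
After 5 (propagate distance d=25): x=86558/5375 (≈16.1038) theta=312/1075 (≈0.2902)
After 6 (thin lens f=13): x=86558/5375 (≈16.1038) theta=-66278/69875 (≈-0.9485)
After 7 (propagate distance d=46 (to screen)): x=-1923534/69875 (≈-27.5282) theta=-66278/69875 (≈-0.9485)
|theta_initial|=0.4000 |theta_final|=66278/69875 (≈0.9485) -> increased

Answer: yes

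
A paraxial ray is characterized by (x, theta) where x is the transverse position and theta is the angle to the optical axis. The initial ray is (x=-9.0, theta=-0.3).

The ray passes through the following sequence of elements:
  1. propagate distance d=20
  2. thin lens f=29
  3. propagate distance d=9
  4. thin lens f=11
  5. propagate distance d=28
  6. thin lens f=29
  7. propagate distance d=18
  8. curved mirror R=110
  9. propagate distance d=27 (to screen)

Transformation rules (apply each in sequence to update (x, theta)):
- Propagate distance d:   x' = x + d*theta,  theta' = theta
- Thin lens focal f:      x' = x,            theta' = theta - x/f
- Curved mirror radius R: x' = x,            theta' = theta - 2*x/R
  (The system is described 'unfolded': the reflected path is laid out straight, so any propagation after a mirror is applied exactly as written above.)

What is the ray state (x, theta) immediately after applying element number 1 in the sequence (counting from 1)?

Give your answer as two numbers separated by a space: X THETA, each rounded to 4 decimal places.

Answer: -15.0000 -0.3000

Derivation:
Initial: x=-9.0000 theta=-0.3000
After 1 (propagate distance d=20): x=-15.0000 theta=-0.3000
Rounded to 4 decimal places: x = -15.0000, theta = -0.3000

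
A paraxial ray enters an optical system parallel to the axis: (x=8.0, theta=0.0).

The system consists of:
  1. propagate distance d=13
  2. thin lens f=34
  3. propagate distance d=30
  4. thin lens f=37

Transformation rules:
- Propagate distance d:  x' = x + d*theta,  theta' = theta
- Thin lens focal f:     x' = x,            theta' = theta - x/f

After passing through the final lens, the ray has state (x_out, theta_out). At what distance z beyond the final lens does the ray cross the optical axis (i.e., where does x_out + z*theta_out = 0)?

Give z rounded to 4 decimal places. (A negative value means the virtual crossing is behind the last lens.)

Answer: 3.6098

Derivation:
Initial: x=8.0000 theta=0.0000
After 1 (propagate distance d=13): x=8.0000 theta=0.0000
After 2 (thin lens f=34): x=8.0000 theta=-4/17 (≈-0.2353)
After 3 (propagate distance d=30): x=16/17 (≈0.9412) theta=-4/17 (≈-0.2353)
After 4 (thin lens f=37): x=16/17 (≈0.9412) theta=-164/629 (≈-0.2607)
z_focus = -x_out/theta_out = -(16/17)/(-164/629) = 148/41 ≈ 3.6098
Rounded to 4 decimal places: z = 3.6098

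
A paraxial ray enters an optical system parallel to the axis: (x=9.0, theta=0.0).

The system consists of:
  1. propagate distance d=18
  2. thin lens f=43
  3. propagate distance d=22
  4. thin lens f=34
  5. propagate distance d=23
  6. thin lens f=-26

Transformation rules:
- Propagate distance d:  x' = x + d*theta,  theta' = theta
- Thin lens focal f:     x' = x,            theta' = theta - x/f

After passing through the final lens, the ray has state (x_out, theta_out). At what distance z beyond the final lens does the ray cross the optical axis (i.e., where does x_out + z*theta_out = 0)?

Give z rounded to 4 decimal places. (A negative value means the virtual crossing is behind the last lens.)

Answer: -7.2317

Derivation:
Initial: x=9.0000 theta=0.0000
After 1 (propagate distance d=18): x=9.0000 theta=0.0000
After 2 (thin lens f=43): x=9.0000 theta=-9/43 (≈-0.2093)
After 3 (propagate distance d=22): x=189/43 (≈4.3953) theta=-9/43 (≈-0.2093)
After 4 (thin lens f=34): x=189/43 (≈4.3953) theta=-495/1462 (≈-0.3386)
After 5 (propagate distance d=23): x=-4959/1462 (≈-3.3919) theta=-495/1462 (≈-0.3386)
After 6 (thin lens f=-26): x=-4959/1462 (≈-3.3919) theta=-17829/38012 (≈-0.4690)
z_focus = -x_out/theta_out = -(-4959/1462)/(-17829/38012) = -14326/1981 ≈ -7.2317
Rounded to 4 decimal places: z = -7.2317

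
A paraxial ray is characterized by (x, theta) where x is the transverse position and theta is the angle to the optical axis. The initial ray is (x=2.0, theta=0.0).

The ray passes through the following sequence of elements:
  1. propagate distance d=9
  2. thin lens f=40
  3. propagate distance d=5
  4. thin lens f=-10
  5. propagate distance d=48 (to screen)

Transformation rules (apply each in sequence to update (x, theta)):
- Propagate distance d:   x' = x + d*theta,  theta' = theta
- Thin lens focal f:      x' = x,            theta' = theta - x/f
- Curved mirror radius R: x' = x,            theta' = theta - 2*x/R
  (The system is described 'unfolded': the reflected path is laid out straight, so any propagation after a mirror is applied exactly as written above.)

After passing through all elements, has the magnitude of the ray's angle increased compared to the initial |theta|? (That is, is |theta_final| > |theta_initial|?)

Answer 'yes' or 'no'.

Answer: yes

Derivation:
Initial: x=2.0000 theta=0.0000
After 1 (propagate distance d=9): x=2.0000 theta=0.0000
After 2 (thin lens f=40): x=2.0000 theta=-0.0500
After 3 (propagate distance d=5): x=1.7500 theta=-0.0500
After 4 (thin lens f=-10): x=1.7500 theta=0.1250
After 5 (propagate distance d=48 (to screen)): x=7.7500 theta=0.1250
|theta_initial|=0.0000 |theta_final|=0.1250 -> increased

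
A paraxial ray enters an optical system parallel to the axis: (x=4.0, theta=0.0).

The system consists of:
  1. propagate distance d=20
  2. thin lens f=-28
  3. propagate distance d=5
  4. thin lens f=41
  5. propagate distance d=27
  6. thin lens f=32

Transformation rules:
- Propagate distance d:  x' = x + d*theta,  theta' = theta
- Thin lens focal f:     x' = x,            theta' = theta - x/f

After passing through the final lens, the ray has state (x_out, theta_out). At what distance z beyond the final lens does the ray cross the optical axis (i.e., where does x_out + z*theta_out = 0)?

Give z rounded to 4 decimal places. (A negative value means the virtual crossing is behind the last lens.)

Initial: x=4.0000 theta=0.0000
After 1 (propagate distance d=20): x=4.0000 theta=0.0000
After 2 (thin lens f=-28): x=4.0000 theta=1/7 (≈0.1429)
After 3 (propagate distance d=5): x=33/7 (≈4.7143) theta=1/7 (≈0.1429)
After 4 (thin lens f=41): x=33/7 (≈4.7143) theta=8/287 (≈0.0279)
After 5 (propagate distance d=27): x=1569/287 (≈5.4669) theta=8/287 (≈0.0279)
After 6 (thin lens f=32): x=1569/287 (≈5.4669) theta=-1313/9184 (≈-0.1430)
z_focus = -x_out/theta_out = -(1569/287)/(-1313/9184) = 50208/1313 ≈ 38.2391
Rounded to 4 decimal places: z = 38.2391

Answer: 38.2391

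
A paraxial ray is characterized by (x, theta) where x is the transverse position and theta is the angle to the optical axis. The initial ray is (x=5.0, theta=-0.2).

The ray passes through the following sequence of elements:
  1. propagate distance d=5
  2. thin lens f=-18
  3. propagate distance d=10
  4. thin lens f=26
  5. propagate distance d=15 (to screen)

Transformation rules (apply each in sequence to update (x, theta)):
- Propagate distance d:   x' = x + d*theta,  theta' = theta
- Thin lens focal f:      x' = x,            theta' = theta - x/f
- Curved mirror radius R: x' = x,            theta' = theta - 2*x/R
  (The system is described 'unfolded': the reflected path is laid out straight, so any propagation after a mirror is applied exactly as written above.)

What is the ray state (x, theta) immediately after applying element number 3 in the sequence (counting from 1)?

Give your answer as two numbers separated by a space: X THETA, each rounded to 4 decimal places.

Answer: 4.2222 0.0222

Derivation:
Initial: x=5.0000 theta=-0.2000
After 1 (propagate distance d=5): x=4.0000 theta=-0.2000
After 2 (thin lens f=-18): x=4.0000 theta=1/45 (≈0.0222)
After 3 (propagate distance d=10): x=38/9 (≈4.2222) theta=1/45 (≈0.0222)
Rounded to 4 decimal places: x = 4.2222, theta = 0.0222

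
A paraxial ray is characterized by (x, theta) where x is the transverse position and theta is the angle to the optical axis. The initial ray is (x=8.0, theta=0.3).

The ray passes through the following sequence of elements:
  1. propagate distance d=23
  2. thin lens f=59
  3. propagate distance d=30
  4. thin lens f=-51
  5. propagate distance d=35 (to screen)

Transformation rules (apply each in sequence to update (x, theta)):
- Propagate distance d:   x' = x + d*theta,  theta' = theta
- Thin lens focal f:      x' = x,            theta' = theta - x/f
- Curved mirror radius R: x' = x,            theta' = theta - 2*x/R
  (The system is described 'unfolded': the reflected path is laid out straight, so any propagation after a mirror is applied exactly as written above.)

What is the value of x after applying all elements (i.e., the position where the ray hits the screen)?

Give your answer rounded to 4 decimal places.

Answer: 29.1873

Derivation:
Initial: x=8.0000 theta=0.3000
After 1 (propagate distance d=23): x=14.9000 theta=0.3000
After 2 (thin lens f=59): x=14.9000 theta=14/295 (≈0.0475)
After 3 (propagate distance d=30): x=9631/590 (≈16.3237) theta=14/295 (≈0.0475)
After 4 (thin lens f=-51): x=9631/590 (≈16.3237) theta=11059/30090 (≈0.3675)
After 5 (propagate distance d=35 (to screen)): x=439123/15045 (≈29.1873) theta=11059/30090 (≈0.3675)
Rounded to 4 decimal places: x = 29.1873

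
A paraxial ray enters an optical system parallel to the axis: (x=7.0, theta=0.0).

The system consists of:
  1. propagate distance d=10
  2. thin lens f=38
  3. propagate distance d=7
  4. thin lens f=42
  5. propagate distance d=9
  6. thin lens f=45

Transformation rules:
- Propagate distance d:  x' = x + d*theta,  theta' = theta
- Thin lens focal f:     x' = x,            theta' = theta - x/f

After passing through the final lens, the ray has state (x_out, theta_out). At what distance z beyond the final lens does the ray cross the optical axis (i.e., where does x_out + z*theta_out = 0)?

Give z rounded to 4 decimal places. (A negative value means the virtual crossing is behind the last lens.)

Initial: x=7.0000 theta=0.0000
After 1 (propagate distance d=10): x=7.0000 theta=0.0000
After 2 (thin lens f=38): x=7.0000 theta=-7/38 (≈-0.1842)
After 3 (propagate distance d=7): x=217/38 (≈5.7105) theta=-7/38 (≈-0.1842)
After 4 (thin lens f=42): x=217/38 (≈5.7105) theta=-73/228 (≈-0.3202)
After 5 (propagate distance d=9): x=215/76 (≈2.8289) theta=-73/228 (≈-0.3202)
After 6 (thin lens f=45): x=215/76 (≈2.8289) theta=-131/342 (≈-0.3830)
z_focus = -x_out/theta_out = -(215/76)/(-131/342) = 1935/262 ≈ 7.3855
Rounded to 4 decimal places: z = 7.3855

Answer: 7.3855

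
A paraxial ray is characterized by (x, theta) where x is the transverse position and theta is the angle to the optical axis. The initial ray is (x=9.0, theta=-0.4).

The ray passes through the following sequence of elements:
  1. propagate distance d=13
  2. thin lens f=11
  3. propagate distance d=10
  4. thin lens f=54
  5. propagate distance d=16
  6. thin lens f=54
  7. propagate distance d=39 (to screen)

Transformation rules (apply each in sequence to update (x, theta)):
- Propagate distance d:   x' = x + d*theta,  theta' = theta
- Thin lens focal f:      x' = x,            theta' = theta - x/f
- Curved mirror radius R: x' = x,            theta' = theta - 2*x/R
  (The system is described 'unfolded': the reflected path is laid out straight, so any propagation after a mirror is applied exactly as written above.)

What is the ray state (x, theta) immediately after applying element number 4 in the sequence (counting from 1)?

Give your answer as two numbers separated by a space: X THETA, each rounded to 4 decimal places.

Answer: -3.6545 -0.6778

Derivation:
Initial: x=9.0000 theta=-0.4000
After 1 (propagate distance d=13): x=3.8000 theta=-0.4000
After 2 (thin lens f=11): x=3.8000 theta=-41/55 (≈-0.7455)
After 3 (propagate distance d=10): x=-201/55 (≈-3.6545) theta=-41/55 (≈-0.7455)
After 4 (thin lens f=54): x=-201/55 (≈-3.6545) theta=-61/90 (≈-0.6778)
Rounded to 4 decimal places: x = -3.6545, theta = -0.6778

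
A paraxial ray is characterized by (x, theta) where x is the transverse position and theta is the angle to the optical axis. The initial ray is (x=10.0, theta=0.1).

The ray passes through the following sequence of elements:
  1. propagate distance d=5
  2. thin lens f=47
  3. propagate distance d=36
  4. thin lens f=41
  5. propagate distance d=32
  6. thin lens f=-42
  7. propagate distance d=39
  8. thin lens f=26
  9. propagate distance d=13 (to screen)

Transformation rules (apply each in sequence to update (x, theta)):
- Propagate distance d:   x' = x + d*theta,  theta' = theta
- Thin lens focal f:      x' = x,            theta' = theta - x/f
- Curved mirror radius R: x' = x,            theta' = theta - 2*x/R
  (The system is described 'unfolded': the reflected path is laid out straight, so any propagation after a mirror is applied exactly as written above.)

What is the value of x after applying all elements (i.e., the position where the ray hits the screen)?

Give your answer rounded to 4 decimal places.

Answer: -12.1487

Derivation:
Initial: x=10.0000 theta=0.1000
After 1 (propagate distance d=5): x=10.5000 theta=0.1000
After 2 (thin lens f=47): x=10.5000 theta=-29/235 (≈-0.1234)
After 3 (propagate distance d=36): x=2847/470 (≈6.0574) theta=-29/235 (≈-0.1234)
After 4 (thin lens f=41): x=2847/470 (≈6.0574) theta=-1045/3854 (≈-0.2711)
After 5 (propagate distance d=32): x=-50473/19270 (≈-2.6193) theta=-1045/3854 (≈-0.2711)
After 6 (thin lens f=-42): x=-50473/19270 (≈-2.6193) theta=-269923/809340 (≈-0.3335)
After 7 (propagate distance d=39): x=-4215621/269780 (≈-15.6261) theta=-269923/809340 (≈-0.3335)
After 8 (thin lens f=26): x=-4215621/269780 (≈-15.6261) theta=1125773/4208568 (≈0.2675)
After 9 (propagate distance d=13 (to screen)): x=-19664861/1618680 (≈-12.1487) theta=1125773/4208568 (≈0.2675)
Rounded to 4 decimal places: x = -12.1487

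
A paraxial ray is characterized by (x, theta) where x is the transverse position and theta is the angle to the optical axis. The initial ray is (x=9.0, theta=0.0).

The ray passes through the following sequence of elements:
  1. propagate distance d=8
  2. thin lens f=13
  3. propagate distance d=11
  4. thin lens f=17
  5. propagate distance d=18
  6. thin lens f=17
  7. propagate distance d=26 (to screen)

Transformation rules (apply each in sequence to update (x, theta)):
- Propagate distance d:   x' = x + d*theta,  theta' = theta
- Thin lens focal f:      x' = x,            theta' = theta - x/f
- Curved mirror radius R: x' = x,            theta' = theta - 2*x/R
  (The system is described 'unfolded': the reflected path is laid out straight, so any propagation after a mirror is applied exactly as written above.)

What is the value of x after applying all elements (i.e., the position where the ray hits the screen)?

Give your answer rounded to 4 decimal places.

Answer: -13.4772

Derivation:
Initial: x=9.0000 theta=0.0000
After 1 (propagate distance d=8): x=9.0000 theta=0.0000
After 2 (thin lens f=13): x=9.0000 theta=-9/13 (≈-0.6923)
After 3 (propagate distance d=11): x=18/13 (≈1.3846) theta=-9/13 (≈-0.6923)
After 4 (thin lens f=17): x=18/13 (≈1.3846) theta=-171/221 (≈-0.7738)
After 5 (propagate distance d=18): x=-2772/221 (≈-12.5430) theta=-171/221 (≈-0.7738)
After 6 (thin lens f=17): x=-2772/221 (≈-12.5430) theta=-135/3757 (≈-0.0359)
After 7 (propagate distance d=26 (to screen)): x=-50634/3757 (≈-13.4772) theta=-135/3757 (≈-0.0359)
Rounded to 4 decimal places: x = -13.4772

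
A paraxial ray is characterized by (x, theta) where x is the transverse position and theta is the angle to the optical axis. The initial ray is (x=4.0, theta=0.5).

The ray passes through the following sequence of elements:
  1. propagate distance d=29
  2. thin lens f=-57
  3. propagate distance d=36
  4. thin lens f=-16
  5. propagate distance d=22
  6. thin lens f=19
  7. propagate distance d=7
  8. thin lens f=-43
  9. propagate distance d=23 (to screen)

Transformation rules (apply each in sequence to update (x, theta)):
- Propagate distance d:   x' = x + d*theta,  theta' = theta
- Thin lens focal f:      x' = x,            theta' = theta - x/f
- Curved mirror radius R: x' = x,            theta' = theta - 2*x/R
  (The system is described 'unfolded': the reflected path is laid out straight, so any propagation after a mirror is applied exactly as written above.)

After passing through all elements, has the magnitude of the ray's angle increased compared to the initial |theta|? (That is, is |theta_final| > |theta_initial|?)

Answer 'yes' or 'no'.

Initial: x=4.0000 theta=0.5000
After 1 (propagate distance d=29): x=18.5000 theta=0.5000
After 2 (thin lens f=-57): x=18.5000 theta=47/57 (≈0.8246)
After 3 (propagate distance d=36): x=1831/38 (≈48.1842) theta=47/57 (≈0.8246)
After 4 (thin lens f=-16): x=1831/38 (≈48.1842) theta=6997/1824 (≈3.8361)
After 5 (propagate distance d=22): x=120911/912 (≈132.5779) theta=6997/1824 (≈3.8361)
After 6 (thin lens f=19): x=120911/912 (≈132.5779) theta=-36293/11552 (≈-3.1417)
After 7 (propagate distance d=7): x=3832465/34656 (≈110.5859) theta=-36293/11552 (≈-3.1417)
After 8 (thin lens f=-43): x=3832465/34656 (≈110.5859) theta=-212333/372552 (≈-0.5699)
After 9 (propagate distance d=23 (to screen)): x=48420453/496736 (≈97.4772) theta=-212333/372552 (≈-0.5699)
|theta_initial|=0.5000 |theta_final|=212333/372552 (≈0.5699) -> increased

Answer: yes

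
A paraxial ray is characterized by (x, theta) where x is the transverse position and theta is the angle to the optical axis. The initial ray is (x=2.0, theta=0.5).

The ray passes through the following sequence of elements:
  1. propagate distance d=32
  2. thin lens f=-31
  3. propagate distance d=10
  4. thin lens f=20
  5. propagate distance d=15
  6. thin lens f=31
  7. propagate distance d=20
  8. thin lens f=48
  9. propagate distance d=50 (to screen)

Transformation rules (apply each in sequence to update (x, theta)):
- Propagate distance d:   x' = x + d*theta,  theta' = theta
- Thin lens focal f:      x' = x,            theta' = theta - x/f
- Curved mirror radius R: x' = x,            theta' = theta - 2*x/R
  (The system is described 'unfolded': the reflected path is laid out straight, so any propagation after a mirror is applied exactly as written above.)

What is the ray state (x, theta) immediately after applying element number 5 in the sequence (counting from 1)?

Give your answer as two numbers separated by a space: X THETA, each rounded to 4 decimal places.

Initial: x=2.0000 theta=0.5000
After 1 (propagate distance d=32): x=18.0000 theta=0.5000
After 2 (thin lens f=-31): x=18.0000 theta=67/62 (≈1.0806)
After 3 (propagate distance d=10): x=893/31 (≈28.8065) theta=67/62 (≈1.0806)
After 4 (thin lens f=20): x=893/31 (≈28.8065) theta=-223/620 (≈-0.3597)
After 5 (propagate distance d=15): x=2903/124 (≈23.4113) theta=-223/620 (≈-0.3597)
Rounded to 4 decimal places: x = 23.4113, theta = -0.3597

Answer: 23.4113 -0.3597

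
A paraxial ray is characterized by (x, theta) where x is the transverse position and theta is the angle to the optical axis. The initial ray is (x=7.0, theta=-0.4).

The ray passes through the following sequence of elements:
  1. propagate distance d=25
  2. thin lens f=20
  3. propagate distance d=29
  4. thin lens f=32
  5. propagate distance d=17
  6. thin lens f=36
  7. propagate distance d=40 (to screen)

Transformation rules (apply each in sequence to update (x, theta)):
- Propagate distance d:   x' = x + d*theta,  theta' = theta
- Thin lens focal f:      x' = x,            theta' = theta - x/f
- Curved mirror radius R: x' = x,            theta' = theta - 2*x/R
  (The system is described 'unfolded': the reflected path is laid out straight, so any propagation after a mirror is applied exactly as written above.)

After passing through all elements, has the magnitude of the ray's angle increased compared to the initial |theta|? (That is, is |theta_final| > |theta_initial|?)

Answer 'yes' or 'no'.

Answer: no

Derivation:
Initial: x=7.0000 theta=-0.4000
After 1 (propagate distance d=25): x=-3.0000 theta=-0.4000
After 2 (thin lens f=20): x=-3.0000 theta=-0.2500
After 3 (propagate distance d=29): x=-10.2500 theta=-0.2500
After 4 (thin lens f=32): x=-10.2500 theta=9/128 (≈0.0703)
After 5 (propagate distance d=17): x=-1159/128 (≈-9.0547) theta=9/128 (≈0.0703)
After 6 (thin lens f=36): x=-1159/128 (≈-9.0547) theta=1483/4608 (≈0.3218)
After 7 (propagate distance d=40 (to screen)): x=4399/1152 (≈3.8186) theta=1483/4608 (≈0.3218)
|theta_initial|=0.4000 |theta_final|=1483/4608 (≈0.3218) -> not increased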